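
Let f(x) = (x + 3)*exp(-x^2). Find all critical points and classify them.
f'(x) = (-2*x*(x + 3) + 1)*exp(-x^2)

Solve f'(x) = 0:
  f'(x) = (-2*x^2 - 6*x + 1)·exp(-x^2) and exp(-x^2) > 0 for every x, so f'(x) = 0 ⇔ -2*x^2 - 6*x + 1 = 0.
  2*x^2 + 6*x - 1 = 0 has no rational roots; quadratic formula: x = (-6 ± √44)/4.
  ⇒ x = -sqrt(11)/2 - 3/2 ≈ -3.1583, -3/2 + sqrt(11)/2 ≈ 0.1583

f''(x) = 2*(2*x^2*(x + 3) - 3*x - 3)*exp(-x^2)
Second-derivative test at each critical point:
  f''(-3.1583) = 3.088e-04 > 0 → local minimum
  f''(0.1583) = -6.4691 < 0 → local maximum

Critical points: x = -sqrt(11)/2 - 3/2 ≈ -3.1583 (local minimum); x = -3/2 + sqrt(11)/2 ≈ 0.1583 (local maximum)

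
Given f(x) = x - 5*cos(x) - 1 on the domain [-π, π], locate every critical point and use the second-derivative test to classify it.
f'(x) = 5*sin(x) + 1

Solve f'(x) = 0 on [-π, π]:
  f'(x) = 0 ⇔ sin(x) = -1/5, i.e. x = arcsin(-1/5) + 2nπ or x = π − arcsin(-1/5) + 2nπ; keep the solutions lying in [-π, π].
  ⇒ x = -pi + asin(1/5) ≈ -2.9402, -asin(1/5) ≈ -0.2014

f''(x) = 5*cos(x)
Second-derivative test at each critical point:
  f''(-2.9402) = -4.8990 < 0 → local maximum
  f''(-0.2014) = 4.8990 > 0 → local minimum

Critical points: x = -pi + asin(1/5) ≈ -2.9402 (local maximum); x = -asin(1/5) ≈ -0.2014 (local minimum)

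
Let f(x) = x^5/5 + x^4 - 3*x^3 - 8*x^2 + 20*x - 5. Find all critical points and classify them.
f'(x) = x^4 + 4*x^3 - 9*x^2 - 16*x + 20

Solve f'(x) = 0:
  Factor: x^4 + 4*x^3 - 9*x^2 - 16*x + 20 = (x - 2)*(x - 1)*(x + 2)*(x + 5) = 0.
  ⇒ x = -5, -2, 1, 2

f''(x) = 4*x^3 + 12*x^2 - 18*x - 16
Second-derivative test at each critical point:
  f''(-5) = -126 < 0 → local maximum
  f''(-2) = 36 > 0 → local minimum
  f''(1) = -18 < 0 → local maximum
  f''(2) = 28 > 0 → local minimum

Critical points: x = -5 (local maximum); x = -2 (local minimum); x = 1 (local maximum); x = 2 (local minimum)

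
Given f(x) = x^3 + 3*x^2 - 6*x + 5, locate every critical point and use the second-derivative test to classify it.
f'(x) = 3*x^2 + 6*x - 6

Solve f'(x) = 0:
  Factor: 3*x^2 + 6*x - 6 = 3*(x^2 + 2*x - 2); x^2 + 2*x - 2 = 0 has no rational roots; quadratic formula: x = (-2 ± √12)/2.
  ⇒ x = -sqrt(3) - 1 ≈ -2.7321, -1 + sqrt(3) ≈ 0.7321

f''(x) = 6*x + 6
Second-derivative test at each critical point:
  f''(-2.7321) = -10.3923 < 0 → local maximum
  f''(0.7321) = 10.3923 > 0 → local minimum

Critical points: x = -sqrt(3) - 1 ≈ -2.7321 (local maximum); x = -1 + sqrt(3) ≈ 0.7321 (local minimum)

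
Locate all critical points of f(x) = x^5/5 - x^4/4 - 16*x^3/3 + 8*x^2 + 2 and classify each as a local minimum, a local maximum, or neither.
f'(x) = x*(x^3 - x^2 - 16*x + 16)

Solve f'(x) = 0:
  Factor: x^4 - x^3 - 16*x^2 + 16*x = x*(x - 4)*(x - 1)*(x + 4) = 0.
  ⇒ x = -4, 0, 1, 4

f''(x) = 4*x^3 - 3*x^2 - 32*x + 16
Second-derivative test at each critical point:
  f''(-4) = -160 < 0 → local maximum
  f''(0) = 16 > 0 → local minimum
  f''(1) = -15 < 0 → local maximum
  f''(4) = 96 > 0 → local minimum

Critical points: x = -4 (local maximum); x = 0 (local minimum); x = 1 (local maximum); x = 4 (local minimum)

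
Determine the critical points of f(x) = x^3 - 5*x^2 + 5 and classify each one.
f'(x) = x*(3*x - 10)

Solve f'(x) = 0:
  Factor: 3*x^2 - 10*x = x*(3*x - 10) = 0.
  ⇒ x = 0, 10/3

f''(x) = 6*x - 10
Second-derivative test at each critical point:
  f''(0) = -10 < 0 → local maximum
  f''(10/3) = 10 > 0 → local minimum

Critical points: x = 0 (local maximum); x = 10/3 (local minimum)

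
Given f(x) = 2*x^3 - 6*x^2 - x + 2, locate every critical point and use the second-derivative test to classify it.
f'(x) = 6*x^2 - 12*x - 1

Solve f'(x) = 0:
  6*x^2 - 12*x - 1 = 0 has no rational roots; quadratic formula: x = (12 ± √168)/12.
  ⇒ x = 1 - sqrt(42)/6 ≈ -0.0801, 1 + sqrt(42)/6 ≈ 2.0801

f''(x) = 12*x - 12
Second-derivative test at each critical point:
  f''(-0.0801) = -12.9615 < 0 → local maximum
  f''(2.0801) = 12.9615 > 0 → local minimum

Critical points: x = 1 - sqrt(42)/6 ≈ -0.0801 (local maximum); x = 1 + sqrt(42)/6 ≈ 2.0801 (local minimum)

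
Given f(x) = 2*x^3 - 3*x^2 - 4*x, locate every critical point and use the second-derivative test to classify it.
f'(x) = 6*x^2 - 6*x - 4

Solve f'(x) = 0:
  Factor: 6*x^2 - 6*x - 4 = 2*(3*x^2 - 3*x - 2); 3*x^2 - 3*x - 2 = 0 has no rational roots; quadratic formula: x = (3 ± √33)/6.
  ⇒ x = 1/2 - sqrt(33)/6 ≈ -0.4574, 1/2 + sqrt(33)/6 ≈ 1.4574

f''(x) = 12*x - 6
Second-derivative test at each critical point:
  f''(-0.4574) = -11.4891 < 0 → local maximum
  f''(1.4574) = 11.4891 > 0 → local minimum

Critical points: x = 1/2 - sqrt(33)/6 ≈ -0.4574 (local maximum); x = 1/2 + sqrt(33)/6 ≈ 1.4574 (local minimum)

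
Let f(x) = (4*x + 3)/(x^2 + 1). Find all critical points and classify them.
f'(x) = 2*(-2*x^2 - 3*x + 2)/(x^4 + 2*x^2 + 1)

Solve f'(x) = 0:
  f'(x) = -2*(x + 2)*(2*x - 1)/(x^2 + 1)^2; the denominator is positive wherever f is defined, so f'(x) = 0 ⇔ -4*x^2 - 6*x + 4 = 0.
  Factor: -4*x^2 - 6*x + 4 = -2*(x + 2)*(2*x - 1) = 0.
  ⇒ x = -2, 1/2

f''(x) = 2*(4*x^2*(4*x + 3) - 3*(4*x + 1)*(x^2 + 1))/(x^2 + 1)^3
Second-derivative test at each critical point:
  f''(-2) = 2/5 > 0 → local minimum
  f''(1/2) = -32/5 < 0 → local maximum

Critical points: x = -2 (local minimum); x = 1/2 (local maximum)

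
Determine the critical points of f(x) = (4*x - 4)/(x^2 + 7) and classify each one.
f'(x) = 4*(x^2 - 2*x*(x - 1) + 7)/(x^2 + 7)^2

Solve f'(x) = 0:
  f'(x) = -4*(x^2 - 2*x - 7)/(x^2 + 7)^2; the denominator is positive wherever f is defined, so f'(x) = 0 ⇔ -4*x^2 + 8*x + 28 = 0.
  Factor: -4*x^2 + 8*x + 28 = -4*(x^2 - 2*x - 7); x^2 - 2*x - 7 = 0 has no rational roots; quadratic formula: x = (2 ± √32)/2.
  ⇒ x = 1 - 2*sqrt(2) ≈ -1.8284, 1 + 2*sqrt(2) ≈ 3.8284

f''(x) = 8*(4*x^2*(x - 1) + (1 - 3*x)*(x^2 + 7))/(x^2 + 7)^3
Second-derivative test at each critical point:
  f''(-1.8284) = 0.2115 > 0 → local minimum
  f''(3.8284) = -0.0482 < 0 → local maximum

Critical points: x = 1 - 2*sqrt(2) ≈ -1.8284 (local minimum); x = 1 + 2*sqrt(2) ≈ 3.8284 (local maximum)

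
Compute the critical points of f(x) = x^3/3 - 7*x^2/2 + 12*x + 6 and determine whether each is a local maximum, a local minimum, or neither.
f'(x) = x^2 - 7*x + 12

Solve f'(x) = 0:
  Factor: x^2 - 7*x + 12 = (x - 4)*(x - 3) = 0.
  ⇒ x = 3, 4

f''(x) = 2*x - 7
Second-derivative test at each critical point:
  f''(3) = -1 < 0 → local maximum
  f''(4) = 1 > 0 → local minimum

Critical points: x = 3 (local maximum); x = 4 (local minimum)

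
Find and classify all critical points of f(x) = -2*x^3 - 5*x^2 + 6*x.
f'(x) = -6*x^2 - 10*x + 6

Solve f'(x) = 0:
  Factor: -6*x^2 - 10*x + 6 = -2*(3*x^2 + 5*x - 3); 3*x^2 + 5*x - 3 = 0 has no rational roots; quadratic formula: x = (-5 ± √61)/6.
  ⇒ x = -sqrt(61)/6 - 5/6 ≈ -2.1350, -5/6 + sqrt(61)/6 ≈ 0.4684

f''(x) = -12*x - 10
Second-derivative test at each critical point:
  f''(-2.1350) = 15.6205 > 0 → local minimum
  f''(0.4684) = -15.6205 < 0 → local maximum

Critical points: x = -sqrt(61)/6 - 5/6 ≈ -2.1350 (local minimum); x = -5/6 + sqrt(61)/6 ≈ 0.4684 (local maximum)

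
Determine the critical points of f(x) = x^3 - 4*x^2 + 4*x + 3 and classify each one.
f'(x) = 3*x^2 - 8*x + 4

Solve f'(x) = 0:
  Factor: 3*x^2 - 8*x + 4 = (x - 2)*(3*x - 2) = 0.
  ⇒ x = 2/3, 2

f''(x) = 6*x - 8
Second-derivative test at each critical point:
  f''(2/3) = -4 < 0 → local maximum
  f''(2) = 4 > 0 → local minimum

Critical points: x = 2/3 (local maximum); x = 2 (local minimum)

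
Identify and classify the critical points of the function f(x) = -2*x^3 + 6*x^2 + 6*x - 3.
f'(x) = -6*x^2 + 12*x + 6

Solve f'(x) = 0:
  Factor: -6*x^2 + 12*x + 6 = -6*(x^2 - 2*x - 1); x^2 - 2*x - 1 = 0 has no rational roots; quadratic formula: x = (2 ± √8)/2.
  ⇒ x = 1 - sqrt(2) ≈ -0.4142, 1 + sqrt(2) ≈ 2.4142

f''(x) = 12 - 12*x
Second-derivative test at each critical point:
  f''(-0.4142) = 16.9706 > 0 → local minimum
  f''(2.4142) = -16.9706 < 0 → local maximum

Critical points: x = 1 - sqrt(2) ≈ -0.4142 (local minimum); x = 1 + sqrt(2) ≈ 2.4142 (local maximum)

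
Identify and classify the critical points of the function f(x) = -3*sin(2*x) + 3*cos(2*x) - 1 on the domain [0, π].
f'(x) = -6*sqrt(2)*sin(2*x + pi/4)

Solve f'(x) = 0 on [0, π]:
  f'(x) = 0 ⇔ -3*cos(2*x) = 3*sin(2*x) ⇔ tan(2*x) = -1, i.e. 2*x = arctan(-1) + nπ; keep the solutions lying in [0, π].
  ⇒ x = 3*pi/8 ≈ 1.1781, 7*pi/8 ≈ 2.7489

f''(x) = -12*sqrt(2)*cos(2*x + pi/4)
Second-derivative test at each critical point:
  f''(1.1781) = 16.9706 > 0 → local minimum
  f''(2.7489) = -16.9706 < 0 → local maximum

Critical points: x = 3*pi/8 ≈ 1.1781 (local minimum); x = 7*pi/8 ≈ 2.7489 (local maximum)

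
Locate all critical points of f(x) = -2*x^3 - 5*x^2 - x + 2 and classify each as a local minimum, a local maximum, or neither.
f'(x) = -6*x^2 - 10*x - 1

Solve f'(x) = 0:
  6*x^2 + 10*x + 1 = 0 has no rational roots; quadratic formula: x = (-10 ± √76)/12.
  ⇒ x = -5/6 - sqrt(19)/6 ≈ -1.5598, -5/6 + sqrt(19)/6 ≈ -0.1069

f''(x) = -12*x - 10
Second-derivative test at each critical point:
  f''(-1.5598) = 8.7178 > 0 → local minimum
  f''(-0.1069) = -8.7178 < 0 → local maximum

Critical points: x = -5/6 - sqrt(19)/6 ≈ -1.5598 (local minimum); x = -5/6 + sqrt(19)/6 ≈ -0.1069 (local maximum)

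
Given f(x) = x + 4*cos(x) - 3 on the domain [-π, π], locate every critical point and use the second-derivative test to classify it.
f'(x) = 1 - 4*sin(x)

Solve f'(x) = 0 on [-π, π]:
  f'(x) = 0 ⇔ sin(x) = 1/4, i.e. x = arcsin(1/4) + 2nπ or x = π − arcsin(1/4) + 2nπ; keep the solutions lying in [-π, π].
  ⇒ x = asin(1/4) ≈ 0.2527, pi - asin(1/4) ≈ 2.8889

f''(x) = -4*cos(x)
Second-derivative test at each critical point:
  f''(0.2527) = -3.8730 < 0 → local maximum
  f''(2.8889) = 3.8730 > 0 → local minimum

Critical points: x = asin(1/4) ≈ 0.2527 (local maximum); x = pi - asin(1/4) ≈ 2.8889 (local minimum)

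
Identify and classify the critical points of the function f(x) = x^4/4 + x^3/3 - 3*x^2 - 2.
f'(x) = x*(x^2 + x - 6)

Solve f'(x) = 0:
  Factor: x^3 + x^2 - 6*x = x*(x - 2)*(x + 3) = 0.
  ⇒ x = -3, 0, 2

f''(x) = 3*x^2 + 2*x - 6
Second-derivative test at each critical point:
  f''(-3) = 15 > 0 → local minimum
  f''(0) = -6 < 0 → local maximum
  f''(2) = 10 > 0 → local minimum

Critical points: x = -3 (local minimum); x = 0 (local maximum); x = 2 (local minimum)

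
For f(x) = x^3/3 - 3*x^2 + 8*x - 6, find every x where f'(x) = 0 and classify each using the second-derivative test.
f'(x) = x^2 - 6*x + 8

Solve f'(x) = 0:
  Factor: x^2 - 6*x + 8 = (x - 4)*(x - 2) = 0.
  ⇒ x = 2, 4

f''(x) = 2*x - 6
Second-derivative test at each critical point:
  f''(2) = -2 < 0 → local maximum
  f''(4) = 2 > 0 → local minimum

Critical points: x = 2 (local maximum); x = 4 (local minimum)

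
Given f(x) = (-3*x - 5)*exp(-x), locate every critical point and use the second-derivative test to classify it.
f'(x) = (3*x + 2)*exp(-x)

Solve f'(x) = 0:
  f'(x) = (3*x + 2)·exp(-x) and exp(-x) > 0 for every x, so f'(x) = 0 ⇔ 3*x + 2 = 0.
  3*x + 2 = 0.
  ⇒ x = -2/3

f''(x) = (1 - 3*x)*exp(-x)
Second-derivative test at each critical point:
  f''(-2/3) = 5.8432 > 0 → local minimum

Critical points: x = -2/3 (local minimum)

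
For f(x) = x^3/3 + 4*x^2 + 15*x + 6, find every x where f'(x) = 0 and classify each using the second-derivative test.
f'(x) = x^2 + 8*x + 15

Solve f'(x) = 0:
  Factor: x^2 + 8*x + 15 = (x + 3)*(x + 5) = 0.
  ⇒ x = -5, -3

f''(x) = 2*x + 8
Second-derivative test at each critical point:
  f''(-5) = -2 < 0 → local maximum
  f''(-3) = 2 > 0 → local minimum

Critical points: x = -5 (local maximum); x = -3 (local minimum)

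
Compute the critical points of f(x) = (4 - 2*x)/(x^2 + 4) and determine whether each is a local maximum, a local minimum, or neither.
f'(x) = 2*(-x^2 + 2*x*(x - 2) - 4)/(x^2 + 4)^2

Solve f'(x) = 0:
  f'(x) = 2*(x^2 - 4*x - 4)/(x^2 + 4)^2; the denominator is positive wherever f is defined, so f'(x) = 0 ⇔ 2*x^2 - 8*x - 8 = 0.
  Factor: 2*x^2 - 8*x - 8 = 2*(x^2 - 4*x - 4); x^2 - 4*x - 4 = 0 has no rational roots; quadratic formula: x = (4 ± √32)/2.
  ⇒ x = 2 - 2*sqrt(2) ≈ -0.8284, 2 + 2*sqrt(2) ≈ 4.8284

f''(x) = 4*(4*x^2*(2 - x) + (3*x - 2)*(x^2 + 4))/(x^2 + 4)^3
Second-derivative test at each critical point:
  f''(-0.8284) = -0.5152 < 0 → local maximum
  f''(4.8284) = 0.0152 > 0 → local minimum

Critical points: x = 2 - 2*sqrt(2) ≈ -0.8284 (local maximum); x = 2 + 2*sqrt(2) ≈ 4.8284 (local minimum)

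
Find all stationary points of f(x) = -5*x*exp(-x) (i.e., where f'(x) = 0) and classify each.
f'(x) = 5*(x - 1)*exp(-x)

Solve f'(x) = 0:
  f'(x) = (5*x - 5)·exp(-x) and exp(-x) > 0 for every x, so f'(x) = 0 ⇔ 5*x - 5 = 0.
  Factor: 5*x - 5 = 5*(x - 1) = 0.
  ⇒ x = 1

f''(x) = 5*(2 - x)*exp(-x)
Second-derivative test at each critical point:
  f''(1) = 1.8394 > 0 → local minimum

Critical points: x = 1 (local minimum)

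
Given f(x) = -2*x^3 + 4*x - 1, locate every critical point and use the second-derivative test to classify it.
f'(x) = 4 - 6*x^2

Solve f'(x) = 0:
  Factor: 4 - 6*x^2 = -2*(3*x^2 - 2); 3*x^2 - 2 = 0 has no rational roots; quadratic formula: x = (0 ± √24)/6.
  ⇒ x = -sqrt(6)/3 ≈ -0.8165, sqrt(6)/3 ≈ 0.8165

f''(x) = -12*x
Second-derivative test at each critical point:
  f''(-0.8165) = 9.7980 > 0 → local minimum
  f''(0.8165) = -9.7980 < 0 → local maximum

Critical points: x = -sqrt(6)/3 ≈ -0.8165 (local minimum); x = sqrt(6)/3 ≈ 0.8165 (local maximum)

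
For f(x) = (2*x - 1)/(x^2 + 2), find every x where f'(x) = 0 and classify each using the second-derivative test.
f'(x) = 2*(-x^2 + x + 2)/(x^4 + 4*x^2 + 4)

Solve f'(x) = 0:
  f'(x) = -2*(x - 2)*(x + 1)/(x^2 + 2)^2; the denominator is positive wherever f is defined, so f'(x) = 0 ⇔ -2*x^2 + 2*x + 4 = 0.
  Factor: -2*x^2 + 2*x + 4 = -2*(x - 2)*(x + 1) = 0.
  ⇒ x = -1, 2

f''(x) = 2*(4*x^2*(2*x - 1) + (1 - 6*x)*(x^2 + 2))/(x^2 + 2)^3
Second-derivative test at each critical point:
  f''(-1) = 2/3 > 0 → local minimum
  f''(2) = -1/6 < 0 → local maximum

Critical points: x = -1 (local minimum); x = 2 (local maximum)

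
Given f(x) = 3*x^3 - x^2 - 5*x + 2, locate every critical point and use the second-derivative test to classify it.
f'(x) = 9*x^2 - 2*x - 5

Solve f'(x) = 0:
  9*x^2 - 2*x - 5 = 0 has no rational roots; quadratic formula: x = (2 ± √184)/18.
  ⇒ x = 1/9 - sqrt(46)/9 ≈ -0.6425, 1/9 + sqrt(46)/9 ≈ 0.8647

f''(x) = 18*x - 2
Second-derivative test at each critical point:
  f''(-0.6425) = -13.5647 < 0 → local maximum
  f''(0.8647) = 13.5647 > 0 → local minimum

Critical points: x = 1/9 - sqrt(46)/9 ≈ -0.6425 (local maximum); x = 1/9 + sqrt(46)/9 ≈ 0.8647 (local minimum)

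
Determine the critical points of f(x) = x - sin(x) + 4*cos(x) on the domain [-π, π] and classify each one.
f'(x) = -4*sin(x) - cos(x) + 1

Solve f'(x) = 0 on [-π, π]:
  f'(x) = 0 ⇔ -4*sin(x) - cos(x) = -1. Write the left side as R·cos(x + φ) with R = √((-1)² + 4²) = sqrt(17), cos φ = -sqrt(17)/17, sin φ = 4*sqrt(17)/17; then cos(x + φ) = -sqrt(17)/17. Solve for x and keep the solutions lying in [-π, π].
  ⇒ x = 0, pi - atan(8/15) ≈ 2.6516

f''(x) = sin(x) - 4*cos(x)
Second-derivative test at each critical point:
  f''(0) = -4 < 0 → local maximum
  f''(2.6516) = 4 > 0 → local minimum

Critical points: x = 0 (local maximum); x = pi - atan(8/15) ≈ 2.6516 (local minimum)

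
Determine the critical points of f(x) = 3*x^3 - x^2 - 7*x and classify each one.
f'(x) = 9*x^2 - 2*x - 7

Solve f'(x) = 0:
  Factor: 9*x^2 - 2*x - 7 = (x - 1)*(9*x + 7) = 0.
  ⇒ x = -7/9, 1

f''(x) = 18*x - 2
Second-derivative test at each critical point:
  f''(-7/9) = -16 < 0 → local maximum
  f''(1) = 16 > 0 → local minimum

Critical points: x = -7/9 (local maximum); x = 1 (local minimum)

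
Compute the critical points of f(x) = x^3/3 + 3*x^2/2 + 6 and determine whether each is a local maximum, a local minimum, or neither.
f'(x) = x*(x + 3)

Solve f'(x) = 0:
  Factor: x^2 + 3*x = x*(x + 3) = 0.
  ⇒ x = -3, 0

f''(x) = 2*x + 3
Second-derivative test at each critical point:
  f''(-3) = -3 < 0 → local maximum
  f''(0) = 3 > 0 → local minimum

Critical points: x = -3 (local maximum); x = 0 (local minimum)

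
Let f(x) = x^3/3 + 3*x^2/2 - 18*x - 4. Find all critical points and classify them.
f'(x) = x^2 + 3*x - 18

Solve f'(x) = 0:
  Factor: x^2 + 3*x - 18 = (x - 3)*(x + 6) = 0.
  ⇒ x = -6, 3

f''(x) = 2*x + 3
Second-derivative test at each critical point:
  f''(-6) = -9 < 0 → local maximum
  f''(3) = 9 > 0 → local minimum

Critical points: x = -6 (local maximum); x = 3 (local minimum)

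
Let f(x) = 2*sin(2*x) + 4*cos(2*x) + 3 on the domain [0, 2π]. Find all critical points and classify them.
f'(x) = -8*sin(2*x) + 4*cos(2*x)

Solve f'(x) = 0 on [0, 2π]:
  f'(x) = 0 ⇔ 2*cos(2*x) = 4*sin(2*x) ⇔ tan(2*x) = 1/2, i.e. 2*x = arctan(1/2) + nπ; keep the solutions lying in [0, 2π].
  ⇒ x = atan(1/2)/2 ≈ 0.2318, atan(1/2)/2 + pi/2 ≈ 1.8026, atan(1/2)/2 + pi ≈ 3.3734, atan(1/2)/2 + 3*pi/2 ≈ 4.9442

f''(x) = -8*sin(2*x) - 16*cos(2*x)
Second-derivative test at each critical point:
  f''(0.2318) = -17.8885 < 0 → local maximum
  f''(1.8026) = 17.8885 > 0 → local minimum
  f''(3.3734) = -17.8885 < 0 → local maximum
  f''(4.9442) = 17.8885 > 0 → local minimum

Critical points: x = atan(1/2)/2 ≈ 0.2318 (local maximum); x = atan(1/2)/2 + pi/2 ≈ 1.8026 (local minimum); x = atan(1/2)/2 + pi ≈ 3.3734 (local maximum); x = atan(1/2)/2 + 3*pi/2 ≈ 4.9442 (local minimum)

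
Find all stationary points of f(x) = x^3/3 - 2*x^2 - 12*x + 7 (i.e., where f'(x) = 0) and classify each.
f'(x) = x^2 - 4*x - 12

Solve f'(x) = 0:
  Factor: x^2 - 4*x - 12 = (x - 6)*(x + 2) = 0.
  ⇒ x = -2, 6

f''(x) = 2*x - 4
Second-derivative test at each critical point:
  f''(-2) = -8 < 0 → local maximum
  f''(6) = 8 > 0 → local minimum

Critical points: x = -2 (local maximum); x = 6 (local minimum)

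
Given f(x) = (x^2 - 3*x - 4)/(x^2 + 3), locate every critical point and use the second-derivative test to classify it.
f'(x) = (3*x^2 + 14*x - 9)/(x^4 + 6*x^2 + 9)

Solve f'(x) = 0:
  f'(x) = (3*x^2 + 14*x - 9)/(x^2 + 3)^2; the denominator is positive wherever f is defined, so f'(x) = 0 ⇔ 3*x^2 + 14*x - 9 = 0.
  3*x^2 + 14*x - 9 = 0 has no rational roots; quadratic formula: x = (-14 ± √304)/6.
  ⇒ x = -2*sqrt(19)/3 - 7/3 ≈ -5.2393, -7/3 + 2*sqrt(19)/3 ≈ 0.5726

f''(x) = 6*(-x^3 - 7*x^2 + 9*x + 7)/(x^6 + 9*x^4 + 27*x^2 + 27)
Second-derivative test at each critical point:
  f''(-5.2393) = -0.0188 < 0 → local maximum
  f''(0.5726) = 1.5744 > 0 → local minimum

Critical points: x = -2*sqrt(19)/3 - 7/3 ≈ -5.2393 (local maximum); x = -7/3 + 2*sqrt(19)/3 ≈ 0.5726 (local minimum)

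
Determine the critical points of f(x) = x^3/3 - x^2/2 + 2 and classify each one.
f'(x) = x*(x - 1)

Solve f'(x) = 0:
  Factor: x^2 - x = x*(x - 1) = 0.
  ⇒ x = 0, 1

f''(x) = 2*x - 1
Second-derivative test at each critical point:
  f''(0) = -1 < 0 → local maximum
  f''(1) = 1 > 0 → local minimum

Critical points: x = 0 (local maximum); x = 1 (local minimum)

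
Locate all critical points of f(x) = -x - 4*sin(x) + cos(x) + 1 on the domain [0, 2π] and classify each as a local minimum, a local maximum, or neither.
f'(x) = -sin(x) - 4*cos(x) - 1

Solve f'(x) = 0 on [0, 2π]:
  f'(x) = 0 ⇔ -sin(x) - 4*cos(x) = 1. Write the left side as R·cos(x + φ) with R = √((-4)² + 1²) = sqrt(17), cos φ = -4*sqrt(17)/17, sin φ = sqrt(17)/17; then cos(x + φ) = sqrt(17)/17. Solve for x and keep the solutions lying in [0, 2π].
  ⇒ x = pi - atan(15/8) ≈ 2.0608, 3*pi/2 ≈ 4.7124

f''(x) = 4*sin(x) - cos(x)
Second-derivative test at each critical point:
  f''(2.0608) = 4 > 0 → local minimum
  f''(4.7124) = -4 < 0 → local maximum

Critical points: x = pi - atan(15/8) ≈ 2.0608 (local minimum); x = 3*pi/2 ≈ 4.7124 (local maximum)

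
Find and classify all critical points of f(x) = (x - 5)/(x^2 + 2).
f'(x) = (x^2 - 2*x*(x - 5) + 2)/(x^2 + 2)^2

Solve f'(x) = 0:
  f'(x) = -(x^2 - 10*x - 2)/(x^2 + 2)^2; the denominator is positive wherever f is defined, so f'(x) = 0 ⇔ -x^2 + 10*x + 2 = 0.
  x^2 - 10*x - 2 = 0 has no rational roots; quadratic formula: x = (10 ± √108)/2.
  ⇒ x = 5 - 3*sqrt(3) ≈ -0.1962, 5 + 3*sqrt(3) ≈ 10.1962

f''(x) = 2*(4*x^2*(x - 5) + (5 - 3*x)*(x^2 + 2))/(x^2 + 2)^3
Second-derivative test at each critical point:
  f''(-0.1962) = 2.5009 > 0 → local minimum
  f''(10.1962) = -0.0009 < 0 → local maximum

Critical points: x = 5 - 3*sqrt(3) ≈ -0.1962 (local minimum); x = 5 + 3*sqrt(3) ≈ 10.1962 (local maximum)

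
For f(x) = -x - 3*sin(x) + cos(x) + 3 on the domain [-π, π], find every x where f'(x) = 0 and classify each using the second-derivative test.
f'(x) = -sin(x) - 3*cos(x) - 1

Solve f'(x) = 0 on [-π, π]:
  f'(x) = 0 ⇔ -sin(x) - 3*cos(x) = 1. Write the left side as R·cos(x + φ) with R = √((-3)² + 1²) = sqrt(10), cos φ = -3*sqrt(10)/10, sin φ = sqrt(10)/10; then cos(x + φ) = sqrt(10)/10. Solve for x and keep the solutions lying in [-π, π].
  ⇒ x = -pi/2 ≈ -1.5708, pi - atan(4/3) ≈ 2.2143

f''(x) = 3*sin(x) - cos(x)
Second-derivative test at each critical point:
  f''(-1.5708) = -3 < 0 → local maximum
  f''(2.2143) = 3 > 0 → local minimum

Critical points: x = -pi/2 ≈ -1.5708 (local maximum); x = pi - atan(4/3) ≈ 2.2143 (local minimum)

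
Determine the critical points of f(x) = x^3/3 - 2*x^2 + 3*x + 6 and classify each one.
f'(x) = x^2 - 4*x + 3

Solve f'(x) = 0:
  Factor: x^2 - 4*x + 3 = (x - 3)*(x - 1) = 0.
  ⇒ x = 1, 3

f''(x) = 2*x - 4
Second-derivative test at each critical point:
  f''(1) = -2 < 0 → local maximum
  f''(3) = 2 > 0 → local minimum

Critical points: x = 1 (local maximum); x = 3 (local minimum)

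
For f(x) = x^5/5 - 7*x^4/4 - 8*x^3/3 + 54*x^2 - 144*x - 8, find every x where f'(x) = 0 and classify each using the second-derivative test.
f'(x) = x^4 - 7*x^3 - 8*x^2 + 108*x - 144

Solve f'(x) = 0:
  Factor: x^4 - 7*x^3 - 8*x^2 + 108*x - 144 = (x - 6)*(x - 3)*(x - 2)*(x + 4) = 0.
  ⇒ x = -4, 2, 3, 6

f''(x) = 4*x^3 - 21*x^2 - 16*x + 108
Second-derivative test at each critical point:
  f''(-4) = -420 < 0 → local maximum
  f''(2) = 24 > 0 → local minimum
  f''(3) = -21 < 0 → local maximum
  f''(6) = 120 > 0 → local minimum

Critical points: x = -4 (local maximum); x = 2 (local minimum); x = 3 (local maximum); x = 6 (local minimum)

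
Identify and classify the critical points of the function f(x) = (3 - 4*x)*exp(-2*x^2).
f'(x) = 4*(x*(4*x - 3) - 1)*exp(-2*x^2)

Solve f'(x) = 0:
  f'(x) = (16*x^2 - 12*x - 4)·exp(-2*x^2) and exp(-2*x^2) > 0 for every x, so f'(x) = 0 ⇔ 16*x^2 - 12*x - 4 = 0.
  Factor: 16*x^2 - 12*x - 4 = 4*(x - 1)*(4*x + 1) = 0.
  ⇒ x = -1/4, 1

f''(x) = 4*(4*x^2*(3 - 4*x) + 12*x - 3)*exp(-2*x^2)
Second-derivative test at each critical point:
  f''(-1/4) = -17.6499 < 0 → local maximum
  f''(1) = 2.7067 > 0 → local minimum

Critical points: x = -1/4 (local maximum); x = 1 (local minimum)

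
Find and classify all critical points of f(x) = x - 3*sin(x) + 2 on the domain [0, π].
f'(x) = 1 - 3*cos(x)

Solve f'(x) = 0 on [0, π]:
  f'(x) = 0 ⇔ cos(x) = 1/3, i.e. x = ±arccos(1/3) + 2nπ; keep the solutions lying in [0, π].
  ⇒ x = acos(1/3) ≈ 1.2310

f''(x) = 3*sin(x)
Second-derivative test at each critical point:
  f''(1.2310) = 2.8284 > 0 → local minimum

Critical points: x = acos(1/3) ≈ 1.2310 (local minimum)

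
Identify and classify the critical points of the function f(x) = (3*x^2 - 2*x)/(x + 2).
f'(x) = (3*x^2 + 12*x - 4)/(x^2 + 4*x + 4)

Solve f'(x) = 0:
  f'(x) = (3*x^2 + 12*x - 4)/(x + 2)^2; the denominator is positive wherever f is defined, so f'(x) = 0 ⇔ 3*x^2 + 12*x - 4 = 0.
  3*x^2 + 12*x - 4 = 0 has no rational roots; quadratic formula: x = (-12 ± √192)/6.
  ⇒ x = -4*sqrt(3)/3 - 2 ≈ -4.3094, -2 + 4*sqrt(3)/3 ≈ 0.3094

f''(x) = 32/(x^3 + 6*x^2 + 12*x + 8)
Second-derivative test at each critical point:
  f''(-4.3094) = -2.5981 < 0 → local maximum
  f''(0.3094) = 2.5981 > 0 → local minimum

Critical points: x = -4*sqrt(3)/3 - 2 ≈ -4.3094 (local maximum); x = -2 + 4*sqrt(3)/3 ≈ 0.3094 (local minimum)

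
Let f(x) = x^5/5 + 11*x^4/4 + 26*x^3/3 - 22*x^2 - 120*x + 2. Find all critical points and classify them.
f'(x) = x^4 + 11*x^3 + 26*x^2 - 44*x - 120

Solve f'(x) = 0:
  Factor: x^4 + 11*x^3 + 26*x^2 - 44*x - 120 = (x - 2)*(x + 2)*(x + 5)*(x + 6) = 0.
  ⇒ x = -6, -5, -2, 2

f''(x) = 4*x^3 + 33*x^2 + 52*x - 44
Second-derivative test at each critical point:
  f''(-6) = -32 < 0 → local maximum
  f''(-5) = 21 > 0 → local minimum
  f''(-2) = -48 < 0 → local maximum
  f''(2) = 224 > 0 → local minimum

Critical points: x = -6 (local maximum); x = -5 (local minimum); x = -2 (local maximum); x = 2 (local minimum)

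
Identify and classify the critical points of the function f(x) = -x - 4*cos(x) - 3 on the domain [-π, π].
f'(x) = 4*sin(x) - 1

Solve f'(x) = 0 on [-π, π]:
  f'(x) = 0 ⇔ sin(x) = 1/4, i.e. x = arcsin(1/4) + 2nπ or x = π − arcsin(1/4) + 2nπ; keep the solutions lying in [-π, π].
  ⇒ x = asin(1/4) ≈ 0.2527, pi - asin(1/4) ≈ 2.8889

f''(x) = 4*cos(x)
Second-derivative test at each critical point:
  f''(0.2527) = 3.8730 > 0 → local minimum
  f''(2.8889) = -3.8730 < 0 → local maximum

Critical points: x = asin(1/4) ≈ 0.2527 (local minimum); x = pi - asin(1/4) ≈ 2.8889 (local maximum)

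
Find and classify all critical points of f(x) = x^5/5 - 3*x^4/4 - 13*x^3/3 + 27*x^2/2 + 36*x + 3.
f'(x) = x^4 - 3*x^3 - 13*x^2 + 27*x + 36

Solve f'(x) = 0:
  Factor: x^4 - 3*x^3 - 13*x^2 + 27*x + 36 = (x - 4)*(x - 3)*(x + 1)*(x + 3) = 0.
  ⇒ x = -3, -1, 3, 4

f''(x) = 4*x^3 - 9*x^2 - 26*x + 27
Second-derivative test at each critical point:
  f''(-3) = -84 < 0 → local maximum
  f''(-1) = 40 > 0 → local minimum
  f''(3) = -24 < 0 → local maximum
  f''(4) = 35 > 0 → local minimum

Critical points: x = -3 (local maximum); x = -1 (local minimum); x = 3 (local maximum); x = 4 (local minimum)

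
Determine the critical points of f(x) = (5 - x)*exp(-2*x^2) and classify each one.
f'(x) = (4*x*(x - 5) - 1)*exp(-2*x^2)

Solve f'(x) = 0:
  f'(x) = (4*x^2 - 20*x - 1)·exp(-2*x^2) and exp(-2*x^2) > 0 for every x, so f'(x) = 0 ⇔ 4*x^2 - 20*x - 1 = 0.
  4*x^2 - 20*x - 1 = 0 has no rational roots; quadratic formula: x = (20 ± √416)/8.
  ⇒ x = 5/2 - sqrt(26)/2 ≈ -0.0495, 5/2 + sqrt(26)/2 ≈ 5.0495

f''(x) = 4*(4*x^2*(5 - x) + 3*x - 5)*exp(-2*x^2)
Second-derivative test at each critical point:
  f''(-0.0495) = -20.2963 < 0 → local maximum
  f''(5.0495) = 1.454e-21 > 0 → local minimum

Critical points: x = 5/2 - sqrt(26)/2 ≈ -0.0495 (local maximum); x = 5/2 + sqrt(26)/2 ≈ 5.0495 (local minimum)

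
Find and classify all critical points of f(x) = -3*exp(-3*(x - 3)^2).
f'(x) = 18*(x - 3)*exp(-3*(x - 3)^2)

Solve f'(x) = 0:
  f'(x) = (18*x - 54)·exp(-3*(x - 3)^2) and exp(-3*(x - 3)^2) > 0 for every x, so f'(x) = 0 ⇔ 18*x - 54 = 0.
  Factor: 18*x - 54 = 18*(x - 3) = 0.
  ⇒ x = 3

f''(x) = 18*(1 - 6*(x - 3)^2)*exp(-3*(x - 3)^2)
Second-derivative test at each critical point:
  f''(3) = 18 > 0 → local minimum

Critical points: x = 3 (local minimum)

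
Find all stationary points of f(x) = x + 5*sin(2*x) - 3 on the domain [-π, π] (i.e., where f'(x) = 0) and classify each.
f'(x) = 10*cos(2*x) + 1

Solve f'(x) = 0 on [-π, π]:
  f'(x) = 0 ⇔ cos(2*x) = -1/10, i.e. 2*x = ±arccos(-1/10) + 2nπ; keep the solutions lying in [-π, π].
  ⇒ x = -pi + acos(-1/10)/2 ≈ -2.3061, -acos(-1/10)/2 ≈ -0.8355, acos(-1/10)/2 ≈ 0.8355, pi - acos(-1/10)/2 ≈ 2.3061

f''(x) = -20*sin(2*x)
Second-derivative test at each critical point:
  f''(-2.3061) = -19.8997 < 0 → local maximum
  f''(-0.8355) = 19.8997 > 0 → local minimum
  f''(0.8355) = -19.8997 < 0 → local maximum
  f''(2.3061) = 19.8997 > 0 → local minimum

Critical points: x = -pi + acos(-1/10)/2 ≈ -2.3061 (local maximum); x = -acos(-1/10)/2 ≈ -0.8355 (local minimum); x = acos(-1/10)/2 ≈ 0.8355 (local maximum); x = pi - acos(-1/10)/2 ≈ 2.3061 (local minimum)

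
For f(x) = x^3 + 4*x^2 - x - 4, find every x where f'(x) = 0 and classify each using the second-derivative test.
f'(x) = 3*x^2 + 8*x - 1

Solve f'(x) = 0:
  3*x^2 + 8*x - 1 = 0 has no rational roots; quadratic formula: x = (-8 ± √76)/6.
  ⇒ x = -sqrt(19)/3 - 4/3 ≈ -2.7863, -4/3 + sqrt(19)/3 ≈ 0.1196

f''(x) = 6*x + 8
Second-derivative test at each critical point:
  f''(-2.7863) = -8.7178 < 0 → local maximum
  f''(0.1196) = 8.7178 > 0 → local minimum

Critical points: x = -sqrt(19)/3 - 4/3 ≈ -2.7863 (local maximum); x = -4/3 + sqrt(19)/3 ≈ 0.1196 (local minimum)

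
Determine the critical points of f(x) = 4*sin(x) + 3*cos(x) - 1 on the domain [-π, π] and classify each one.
f'(x) = -3*sin(x) + 4*cos(x)

Solve f'(x) = 0 on [-π, π]:
  f'(x) = 0 ⇔ 4*cos(x) = 3*sin(x) ⇔ tan(x) = 4/3, i.e. x = arctan(4/3) + nπ; keep the solutions lying in [-π, π].
  ⇒ x = -pi + atan(4/3) ≈ -2.2143, atan(4/3) ≈ 0.9273

f''(x) = -4*sin(x) - 3*cos(x)
Second-derivative test at each critical point:
  f''(-2.2143) = 5 > 0 → local minimum
  f''(0.9273) = -5 < 0 → local maximum

Critical points: x = -pi + atan(4/3) ≈ -2.2143 (local minimum); x = atan(4/3) ≈ 0.9273 (local maximum)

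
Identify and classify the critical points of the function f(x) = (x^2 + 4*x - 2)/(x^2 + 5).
f'(x) = 2*(-2*x^2 + 7*x + 10)/(x^4 + 10*x^2 + 25)

Solve f'(x) = 0:
  f'(x) = -2*(2*x^2 - 7*x - 10)/(x^2 + 5)^2; the denominator is positive wherever f is defined, so f'(x) = 0 ⇔ -4*x^2 + 14*x + 20 = 0.
  Factor: -4*x^2 + 14*x + 20 = -2*(2*x^2 - 7*x - 10); 2*x^2 - 7*x - 10 = 0 has no rational roots; quadratic formula: x = (7 ± √129)/4.
  ⇒ x = 7/4 - sqrt(129)/4 ≈ -1.0895, 7/4 + sqrt(129)/4 ≈ 4.5895

f''(x) = 2*(4*x^3 - 21*x^2 - 60*x + 35)/(x^6 + 15*x^4 + 75*x^2 + 125)
Second-derivative test at each critical point:
  f''(-1.0895) = 0.5934 > 0 → local minimum
  f''(4.5895) = -0.0334 < 0 → local maximum

Critical points: x = 7/4 - sqrt(129)/4 ≈ -1.0895 (local minimum); x = 7/4 + sqrt(129)/4 ≈ 4.5895 (local maximum)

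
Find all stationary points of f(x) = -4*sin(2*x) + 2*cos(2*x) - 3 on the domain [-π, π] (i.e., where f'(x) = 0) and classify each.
f'(x) = -4*sin(2*x) - 8*cos(2*x)

Solve f'(x) = 0 on [-π, π]:
  f'(x) = 0 ⇔ -4*cos(2*x) = 2*sin(2*x) ⇔ tan(2*x) = -2, i.e. 2*x = arctan(-2) + nπ; keep the solutions lying in [-π, π].
  ⇒ x = -pi/2 - atan(2)/2 ≈ -2.1244, -atan(2)/2 ≈ -0.5536, -atan(2)/2 + pi/2 ≈ 1.0172, pi - atan(2)/2 ≈ 2.5880

f''(x) = 16*sin(2*x) - 8*cos(2*x)
Second-derivative test at each critical point:
  f''(-2.1244) = 17.8885 > 0 → local minimum
  f''(-0.5536) = -17.8885 < 0 → local maximum
  f''(1.0172) = 17.8885 > 0 → local minimum
  f''(2.5880) = -17.8885 < 0 → local maximum

Critical points: x = -pi/2 - atan(2)/2 ≈ -2.1244 (local minimum); x = -atan(2)/2 ≈ -0.5536 (local maximum); x = -atan(2)/2 + pi/2 ≈ 1.0172 (local minimum); x = pi - atan(2)/2 ≈ 2.5880 (local maximum)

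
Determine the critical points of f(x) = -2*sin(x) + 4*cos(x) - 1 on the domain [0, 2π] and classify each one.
f'(x) = -4*sin(x) - 2*cos(x)

Solve f'(x) = 0 on [0, 2π]:
  f'(x) = 0 ⇔ -2*cos(x) = 4*sin(x) ⇔ tan(x) = -1/2, i.e. x = arctan(-1/2) + nπ; keep the solutions lying in [0, 2π].
  ⇒ x = pi - atan(1/2) ≈ 2.6779, -atan(1/2) + 2*pi ≈ 5.8195

f''(x) = 2*sin(x) - 4*cos(x)
Second-derivative test at each critical point:
  f''(2.6779) = 4.4721 > 0 → local minimum
  f''(5.8195) = -4.4721 < 0 → local maximum

Critical points: x = pi - atan(1/2) ≈ 2.6779 (local minimum); x = -atan(1/2) + 2*pi ≈ 5.8195 (local maximum)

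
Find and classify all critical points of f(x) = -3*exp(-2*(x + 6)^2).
f'(x) = 12*(x + 6)*exp(-2*(x + 6)^2)

Solve f'(x) = 0:
  f'(x) = (12*x + 72)·exp(-2*(x + 6)^2) and exp(-2*(x + 6)^2) > 0 for every x, so f'(x) = 0 ⇔ 12*x + 72 = 0.
  Factor: 12*x + 72 = 12*(x + 6) = 0.
  ⇒ x = -6

f''(x) = 12*(1 - 4*(x + 6)^2)*exp(-2*(x + 6)^2)
Second-derivative test at each critical point:
  f''(-6) = 12 > 0 → local minimum

Critical points: x = -6 (local minimum)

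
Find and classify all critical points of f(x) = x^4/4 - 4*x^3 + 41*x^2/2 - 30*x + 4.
f'(x) = x^3 - 12*x^2 + 41*x - 30

Solve f'(x) = 0:
  Factor: x^3 - 12*x^2 + 41*x - 30 = (x - 6)*(x - 5)*(x - 1) = 0.
  ⇒ x = 1, 5, 6

f''(x) = 3*x^2 - 24*x + 41
Second-derivative test at each critical point:
  f''(1) = 20 > 0 → local minimum
  f''(5) = -4 < 0 → local maximum
  f''(6) = 5 > 0 → local minimum

Critical points: x = 1 (local minimum); x = 5 (local maximum); x = 6 (local minimum)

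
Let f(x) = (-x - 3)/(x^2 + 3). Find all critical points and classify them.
f'(x) = (-x^2 + 2*x*(x + 3) - 3)/(x^2 + 3)^2

Solve f'(x) = 0:
  f'(x) = (x^2 + 6*x - 3)/(x^2 + 3)^2; the denominator is positive wherever f is defined, so f'(x) = 0 ⇔ x^2 + 6*x - 3 = 0.
  x^2 + 6*x - 3 = 0 has no rational roots; quadratic formula: x = (-6 ± √48)/2.
  ⇒ x = -2*sqrt(3) - 3 ≈ -6.4641, -3 + 2*sqrt(3) ≈ 0.4641

f''(x) = 2*(-4*x^2*(x + 3) + 3*(x + 1)*(x^2 + 3))/(x^2 + 3)^3
Second-derivative test at each critical point:
  f''(-6.4641) = -0.0035 < 0 → local maximum
  f''(0.4641) = 0.6701 > 0 → local minimum

Critical points: x = -2*sqrt(3) - 3 ≈ -6.4641 (local maximum); x = -3 + 2*sqrt(3) ≈ 0.4641 (local minimum)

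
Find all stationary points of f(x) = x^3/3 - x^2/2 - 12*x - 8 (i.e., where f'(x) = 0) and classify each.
f'(x) = x^2 - x - 12

Solve f'(x) = 0:
  Factor: x^2 - x - 12 = (x - 4)*(x + 3) = 0.
  ⇒ x = -3, 4

f''(x) = 2*x - 1
Second-derivative test at each critical point:
  f''(-3) = -7 < 0 → local maximum
  f''(4) = 7 > 0 → local minimum

Critical points: x = -3 (local maximum); x = 4 (local minimum)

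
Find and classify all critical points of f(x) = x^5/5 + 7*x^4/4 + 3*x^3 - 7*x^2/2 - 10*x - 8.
f'(x) = x^4 + 7*x^3 + 9*x^2 - 7*x - 10

Solve f'(x) = 0:
  Factor: x^4 + 7*x^3 + 9*x^2 - 7*x - 10 = (x - 1)*(x + 1)*(x + 2)*(x + 5) = 0.
  ⇒ x = -5, -2, -1, 1

f''(x) = 4*x^3 + 21*x^2 + 18*x - 7
Second-derivative test at each critical point:
  f''(-5) = -72 < 0 → local maximum
  f''(-2) = 9 > 0 → local minimum
  f''(-1) = -8 < 0 → local maximum
  f''(1) = 36 > 0 → local minimum

Critical points: x = -5 (local maximum); x = -2 (local minimum); x = -1 (local maximum); x = 1 (local minimum)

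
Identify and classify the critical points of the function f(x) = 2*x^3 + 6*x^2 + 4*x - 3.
f'(x) = 6*x^2 + 12*x + 4

Solve f'(x) = 0:
  Factor: 6*x^2 + 12*x + 4 = 2*(3*x^2 + 6*x + 2); 3*x^2 + 6*x + 2 = 0 has no rational roots; quadratic formula: x = (-6 ± √12)/6.
  ⇒ x = -1 - sqrt(3)/3 ≈ -1.5774, -1 + sqrt(3)/3 ≈ -0.4226

f''(x) = 12*x + 12
Second-derivative test at each critical point:
  f''(-1.5774) = -6.9282 < 0 → local maximum
  f''(-0.4226) = 6.9282 > 0 → local minimum

Critical points: x = -1 - sqrt(3)/3 ≈ -1.5774 (local maximum); x = -1 + sqrt(3)/3 ≈ -0.4226 (local minimum)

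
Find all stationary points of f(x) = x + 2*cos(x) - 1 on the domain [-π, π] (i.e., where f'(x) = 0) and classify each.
f'(x) = 1 - 2*sin(x)

Solve f'(x) = 0 on [-π, π]:
  f'(x) = 0 ⇔ sin(x) = 1/2, i.e. x = arcsin(1/2) + 2nπ or x = π − arcsin(1/2) + 2nπ; keep the solutions lying in [-π, π].
  ⇒ x = pi/6 ≈ 0.5236, 5*pi/6 ≈ 2.6180

f''(x) = -2*cos(x)
Second-derivative test at each critical point:
  f''(0.5236) = -1.7321 < 0 → local maximum
  f''(2.6180) = 1.7321 > 0 → local minimum

Critical points: x = pi/6 ≈ 0.5236 (local maximum); x = 5*pi/6 ≈ 2.6180 (local minimum)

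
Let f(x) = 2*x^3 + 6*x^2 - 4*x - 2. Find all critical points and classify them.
f'(x) = 6*x^2 + 12*x - 4

Solve f'(x) = 0:
  Factor: 6*x^2 + 12*x - 4 = 2*(3*x^2 + 6*x - 2); 3*x^2 + 6*x - 2 = 0 has no rational roots; quadratic formula: x = (-6 ± √60)/6.
  ⇒ x = -sqrt(15)/3 - 1 ≈ -2.2910, -1 + sqrt(15)/3 ≈ 0.2910

f''(x) = 12*x + 12
Second-derivative test at each critical point:
  f''(-2.2910) = -15.4919 < 0 → local maximum
  f''(0.2910) = 15.4919 > 0 → local minimum

Critical points: x = -sqrt(15)/3 - 1 ≈ -2.2910 (local maximum); x = -1 + sqrt(15)/3 ≈ 0.2910 (local minimum)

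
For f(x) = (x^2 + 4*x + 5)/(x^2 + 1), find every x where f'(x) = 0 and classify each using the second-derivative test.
f'(x) = 4*(-x^2 - 2*x + 1)/(x^4 + 2*x^2 + 1)

Solve f'(x) = 0:
  f'(x) = -4*(x^2 + 2*x - 1)/(x^2 + 1)^2; the denominator is positive wherever f is defined, so f'(x) = 0 ⇔ -4*x^2 - 8*x + 4 = 0.
  Factor: -4*x^2 - 8*x + 4 = -4*(x^2 + 2*x - 1); x^2 + 2*x - 1 = 0 has no rational roots; quadratic formula: x = (-2 ± √8)/2.
  ⇒ x = -sqrt(2) - 1 ≈ -2.4142, -1 + sqrt(2) ≈ 0.4142

f''(x) = 8*(x^3 + 3*x^2 - 3*x - 1)/(x^6 + 3*x^4 + 3*x^2 + 1)
Second-derivative test at each critical point:
  f''(-2.4142) = 0.2426 > 0 → local minimum
  f''(0.4142) = -8.2426 < 0 → local maximum

Critical points: x = -sqrt(2) - 1 ≈ -2.4142 (local minimum); x = -1 + sqrt(2) ≈ 0.4142 (local maximum)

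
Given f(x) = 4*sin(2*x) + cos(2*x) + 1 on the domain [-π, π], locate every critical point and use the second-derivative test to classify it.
f'(x) = -2*sin(2*x) + 8*cos(2*x)

Solve f'(x) = 0 on [-π, π]:
  f'(x) = 0 ⇔ 4*cos(2*x) = sin(2*x) ⇔ tan(2*x) = 4, i.e. 2*x = arctan(4) + nπ; keep the solutions lying in [-π, π].
  ⇒ x = -pi + atan(4)/2 ≈ -2.4787, -pi/2 + atan(4)/2 ≈ -0.9079, atan(4)/2 ≈ 0.6629, atan(4)/2 + pi/2 ≈ 2.2337

f''(x) = -16*sin(2*x) - 4*cos(2*x)
Second-derivative test at each critical point:
  f''(-2.4787) = -16.4924 < 0 → local maximum
  f''(-0.9079) = 16.4924 > 0 → local minimum
  f''(0.6629) = -16.4924 < 0 → local maximum
  f''(2.2337) = 16.4924 > 0 → local minimum

Critical points: x = -pi + atan(4)/2 ≈ -2.4787 (local maximum); x = -pi/2 + atan(4)/2 ≈ -0.9079 (local minimum); x = atan(4)/2 ≈ 0.6629 (local maximum); x = atan(4)/2 + pi/2 ≈ 2.2337 (local minimum)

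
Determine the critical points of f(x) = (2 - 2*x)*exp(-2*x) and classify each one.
f'(x) = 2*(2*x - 3)*exp(-2*x)

Solve f'(x) = 0:
  f'(x) = (4*x - 6)·exp(-2*x) and exp(-2*x) > 0 for every x, so f'(x) = 0 ⇔ 4*x - 6 = 0.
  Factor: 4*x - 6 = 2*(2*x - 3) = 0.
  ⇒ x = 3/2

f''(x) = 8*(2 - x)*exp(-2*x)
Second-derivative test at each critical point:
  f''(3/2) = 0.1991 > 0 → local minimum

Critical points: x = 3/2 (local minimum)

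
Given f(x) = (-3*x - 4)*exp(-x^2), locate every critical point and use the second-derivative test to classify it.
f'(x) = (2*x*(3*x + 4) - 3)*exp(-x^2)

Solve f'(x) = 0:
  f'(x) = (6*x^2 + 8*x - 3)·exp(-x^2) and exp(-x^2) > 0 for every x, so f'(x) = 0 ⇔ 6*x^2 + 8*x - 3 = 0.
  6*x^2 + 8*x - 3 = 0 has no rational roots; quadratic formula: x = (-8 ± √136)/12.
  ⇒ x = -sqrt(34)/6 - 2/3 ≈ -1.6385, -2/3 + sqrt(34)/6 ≈ 0.3052

f''(x) = 2*(-6*x^3 - 8*x^2 + 9*x + 4)*exp(-x^2)
Second-derivative test at each critical point:
  f''(-1.6385) = -0.7959 < 0 → local maximum
  f''(0.3052) = 10.6250 > 0 → local minimum

Critical points: x = -sqrt(34)/6 - 2/3 ≈ -1.6385 (local maximum); x = -2/3 + sqrt(34)/6 ≈ 0.3052 (local minimum)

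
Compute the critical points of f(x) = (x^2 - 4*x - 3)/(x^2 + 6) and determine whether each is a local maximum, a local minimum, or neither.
f'(x) = 2*(2*x^2 + 9*x - 12)/(x^4 + 12*x^2 + 36)

Solve f'(x) = 0:
  f'(x) = 2*(2*x^2 + 9*x - 12)/(x^2 + 6)^2; the denominator is positive wherever f is defined, so f'(x) = 0 ⇔ 4*x^2 + 18*x - 24 = 0.
  Factor: 4*x^2 + 18*x - 24 = 2*(2*x^2 + 9*x - 12); 2*x^2 + 9*x - 12 = 0 has no rational roots; quadratic formula: x = (-9 ± √177)/4.
  ⇒ x = -sqrt(177)/4 - 9/4 ≈ -5.5760, -9/4 + sqrt(177)/4 ≈ 1.0760

f''(x) = 2*(-4*x^3 - 27*x^2 + 72*x + 54)/(x^6 + 18*x^4 + 108*x^2 + 216)
Second-derivative test at each critical point:
  f''(-5.5760) = -0.0193 < 0 → local maximum
  f''(1.0760) = 0.5193 > 0 → local minimum

Critical points: x = -sqrt(177)/4 - 9/4 ≈ -5.5760 (local maximum); x = -9/4 + sqrt(177)/4 ≈ 1.0760 (local minimum)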